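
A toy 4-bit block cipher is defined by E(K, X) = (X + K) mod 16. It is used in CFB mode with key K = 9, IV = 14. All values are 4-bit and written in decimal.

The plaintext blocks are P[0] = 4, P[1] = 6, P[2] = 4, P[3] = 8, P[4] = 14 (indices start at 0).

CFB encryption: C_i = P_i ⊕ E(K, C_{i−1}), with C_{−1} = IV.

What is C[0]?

C[0]: E(K, 14) = 7; 4 ⊕ 7 = 3.

C[0] = 3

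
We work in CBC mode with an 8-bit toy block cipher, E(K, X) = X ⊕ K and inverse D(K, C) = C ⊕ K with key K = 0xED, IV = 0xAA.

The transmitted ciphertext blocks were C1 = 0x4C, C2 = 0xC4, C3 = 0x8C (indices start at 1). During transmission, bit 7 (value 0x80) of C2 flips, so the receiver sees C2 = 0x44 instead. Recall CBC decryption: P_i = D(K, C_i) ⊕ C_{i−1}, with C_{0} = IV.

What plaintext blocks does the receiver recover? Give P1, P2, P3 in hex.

Only C2 changed, to 0x44. In CBC, a change in C_i garbles P_i and flips the same bit in P_{i+1}. Decrypting the received ciphertext:
P1: D(K, 0x4C) = 0xA1; 0xA1 ⊕ 0xAA = 0x0B.
P2: D(K, 0x44) = 0xA9; 0xA9 ⊕ 0x4C = 0xE5.
P3: D(K, 0x8C) = 0x61; 0x61 ⊕ 0x44 = 0x25.
Blocks that differ from the original plaintext: P2, P3.

P1 = 0x0B, P2 = 0xE5, P3 = 0x25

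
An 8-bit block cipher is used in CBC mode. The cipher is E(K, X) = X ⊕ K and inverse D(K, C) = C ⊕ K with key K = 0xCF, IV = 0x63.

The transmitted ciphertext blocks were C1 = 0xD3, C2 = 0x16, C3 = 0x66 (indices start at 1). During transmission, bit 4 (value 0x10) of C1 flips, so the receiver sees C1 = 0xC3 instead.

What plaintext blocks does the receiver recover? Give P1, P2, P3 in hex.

P1 = 0x6F, P2 = 0x1A, P3 = 0xBF

CBC decryption: P_i = D(K, C_i) ⊕ C_{i−1}, with C_{0} = IV.
Only C1 changed, to 0xC3. In CBC, a change in C_i garbles P_i and flips the same bit in P_{i+1}. Decrypting the received ciphertext:
P1: D(K, 0xC3) = 0x0C; 0x0C ⊕ 0x63 = 0x6F.
P2: D(K, 0x16) = 0xD9; 0xD9 ⊕ 0xC3 = 0x1A.
P3: D(K, 0x66) = 0xA9; 0xA9 ⊕ 0x16 = 0xBF.
Blocks that differ from the original plaintext: P1, P2.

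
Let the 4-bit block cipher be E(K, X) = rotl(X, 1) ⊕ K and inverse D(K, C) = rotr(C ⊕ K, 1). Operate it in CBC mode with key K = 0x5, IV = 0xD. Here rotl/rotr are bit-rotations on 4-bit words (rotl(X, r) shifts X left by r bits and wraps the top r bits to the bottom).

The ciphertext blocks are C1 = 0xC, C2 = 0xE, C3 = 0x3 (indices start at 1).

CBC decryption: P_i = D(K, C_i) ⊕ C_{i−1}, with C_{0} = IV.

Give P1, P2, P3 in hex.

P1: D(K, 0xC) = 0xC; 0xC ⊕ 0xD = 0x1.
P2: D(K, 0xE) = 0xD; 0xD ⊕ 0xC = 0x1.
P3: D(K, 0x3) = 0x3; 0x3 ⊕ 0xE = 0xD.

P1 = 0x1, P2 = 0x1, P3 = 0xD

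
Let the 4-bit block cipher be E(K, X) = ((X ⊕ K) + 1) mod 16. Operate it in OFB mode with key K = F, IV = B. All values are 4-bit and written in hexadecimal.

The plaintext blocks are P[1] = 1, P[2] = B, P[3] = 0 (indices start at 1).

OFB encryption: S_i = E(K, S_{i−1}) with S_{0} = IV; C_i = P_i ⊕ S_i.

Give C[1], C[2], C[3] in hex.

C[1] = 4, C[2] = 0, C[3] = 5

C[1]: S = E(K, B) = 5; 1 ⊕ 5 = 4.
C[2]: S = E(K, 5) = B; B ⊕ B = 0.
C[3]: S = E(K, B) = 5; 0 ⊕ 5 = 5.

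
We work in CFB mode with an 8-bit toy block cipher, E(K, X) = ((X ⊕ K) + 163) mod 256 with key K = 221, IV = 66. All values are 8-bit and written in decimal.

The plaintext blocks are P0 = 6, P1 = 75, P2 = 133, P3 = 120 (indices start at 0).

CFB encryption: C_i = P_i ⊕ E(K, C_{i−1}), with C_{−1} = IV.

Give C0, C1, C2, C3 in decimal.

C0 = 68, C1 = 119, C2 = 200, C3 = 192

C0: E(K, 66) = 66; 6 ⊕ 66 = 68.
C1: E(K, 68) = 60; 75 ⊕ 60 = 119.
C2: E(K, 119) = 77; 133 ⊕ 77 = 200.
C3: E(K, 200) = 184; 120 ⊕ 184 = 192.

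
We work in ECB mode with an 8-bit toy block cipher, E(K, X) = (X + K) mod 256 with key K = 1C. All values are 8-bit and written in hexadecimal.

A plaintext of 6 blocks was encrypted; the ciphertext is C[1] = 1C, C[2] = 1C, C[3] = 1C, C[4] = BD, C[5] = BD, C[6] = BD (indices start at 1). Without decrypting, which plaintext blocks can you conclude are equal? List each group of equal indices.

ECB encrypts each block independently with the same key, so equal ciphertext blocks imply equal plaintext blocks.
C[1] = C[2] = C[3] = 1C, so P[1] = P[2] = P[3].
C[4] = C[5] = C[6] = BD, so P[4] = P[5] = P[6].

P[1] = P[2] = P[3]; P[4] = P[5] = P[6]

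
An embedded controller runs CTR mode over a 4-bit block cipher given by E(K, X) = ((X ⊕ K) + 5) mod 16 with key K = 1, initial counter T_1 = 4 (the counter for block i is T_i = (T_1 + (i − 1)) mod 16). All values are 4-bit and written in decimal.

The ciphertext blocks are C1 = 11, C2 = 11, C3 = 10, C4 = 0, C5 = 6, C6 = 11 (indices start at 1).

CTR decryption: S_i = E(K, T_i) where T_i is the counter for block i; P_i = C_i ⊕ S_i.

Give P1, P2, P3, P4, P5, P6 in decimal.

P1: T = 4, S = E(K, T) = 10; 11 ⊕ 10 = 1.
P2: T = 5, S = E(K, T) = 9; 11 ⊕ 9 = 2.
P3: T = 6, S = E(K, T) = 12; 10 ⊕ 12 = 6.
P4: T = 7, S = E(K, T) = 11; 0 ⊕ 11 = 11.
P5: T = 8, S = E(K, T) = 14; 6 ⊕ 14 = 8.
P6: T = 9, S = E(K, T) = 13; 11 ⊕ 13 = 6.

P1 = 1, P2 = 2, P3 = 6, P4 = 11, P5 = 8, P6 = 6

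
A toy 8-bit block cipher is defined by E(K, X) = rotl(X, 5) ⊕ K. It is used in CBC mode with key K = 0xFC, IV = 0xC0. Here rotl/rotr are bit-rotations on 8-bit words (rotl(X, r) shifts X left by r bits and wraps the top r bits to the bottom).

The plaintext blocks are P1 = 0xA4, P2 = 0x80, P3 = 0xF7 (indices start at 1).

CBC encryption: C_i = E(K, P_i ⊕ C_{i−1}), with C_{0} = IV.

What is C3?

C1: P1 ⊕ 0xC0 = 0x64; E(K, 0x64) = 0x70.
C2: P2 ⊕ 0x70 = 0xF0; E(K, 0xF0) = 0xE2.
C3: P3 ⊕ 0xE2 = 0x15; E(K, 0x15) = 0x5E.

C3 = 0x5E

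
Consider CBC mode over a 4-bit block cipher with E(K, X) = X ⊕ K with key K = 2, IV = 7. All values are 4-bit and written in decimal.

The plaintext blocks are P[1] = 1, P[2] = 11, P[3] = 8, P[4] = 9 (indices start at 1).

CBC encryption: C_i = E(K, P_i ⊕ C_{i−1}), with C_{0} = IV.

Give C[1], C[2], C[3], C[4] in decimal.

C[1] = 4, C[2] = 13, C[3] = 7, C[4] = 12

C[1]: P[1] ⊕ 7 = 6; E(K, 6) = 4.
C[2]: P[2] ⊕ 4 = 15; E(K, 15) = 13.
C[3]: P[3] ⊕ 13 = 5; E(K, 5) = 7.
C[4]: P[4] ⊕ 7 = 14; E(K, 14) = 12.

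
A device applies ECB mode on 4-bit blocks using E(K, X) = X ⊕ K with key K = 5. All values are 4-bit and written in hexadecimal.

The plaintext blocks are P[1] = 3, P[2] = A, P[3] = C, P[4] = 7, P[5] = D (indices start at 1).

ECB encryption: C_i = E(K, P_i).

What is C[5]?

C[5]: E(K, D) = 8.

C[5] = 8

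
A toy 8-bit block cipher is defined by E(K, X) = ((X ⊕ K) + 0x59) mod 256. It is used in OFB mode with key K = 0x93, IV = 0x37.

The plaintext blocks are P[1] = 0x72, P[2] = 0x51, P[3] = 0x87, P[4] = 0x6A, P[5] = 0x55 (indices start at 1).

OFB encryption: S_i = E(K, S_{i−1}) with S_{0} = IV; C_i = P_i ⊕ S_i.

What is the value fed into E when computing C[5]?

0x97

C[1]: S = E(K, 0x37) = 0xFD; 0x72 ⊕ 0xFD = 0x8F.
C[2]: S = E(K, 0xFD) = 0xC7; 0x51 ⊕ 0xC7 = 0x96.
C[3]: S = E(K, 0xC7) = 0xAD; 0x87 ⊕ 0xAD = 0x2A.
C[4]: S = E(K, 0xAD) = 0x97; 0x6A ⊕ 0x97 = 0xFD.
C[5]: S = E(K, 0x97) = 0x5D; 0x55 ⊕ 0x5D = 0x08.
So the input to E for block [5] is 0x97.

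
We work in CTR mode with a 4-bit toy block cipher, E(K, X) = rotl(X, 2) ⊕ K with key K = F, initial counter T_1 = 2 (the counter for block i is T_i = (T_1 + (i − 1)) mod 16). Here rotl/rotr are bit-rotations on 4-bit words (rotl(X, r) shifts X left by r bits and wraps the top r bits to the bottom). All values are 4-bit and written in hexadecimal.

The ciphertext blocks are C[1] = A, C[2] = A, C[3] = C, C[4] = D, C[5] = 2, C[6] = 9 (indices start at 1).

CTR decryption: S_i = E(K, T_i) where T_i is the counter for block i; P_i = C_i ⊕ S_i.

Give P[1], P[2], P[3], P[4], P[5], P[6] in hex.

P[1]: T = 2, S = E(K, T) = 7; A ⊕ 7 = D.
P[2]: T = 3, S = E(K, T) = 3; A ⊕ 3 = 9.
P[3]: T = 4, S = E(K, T) = E; C ⊕ E = 2.
P[4]: T = 5, S = E(K, T) = A; D ⊕ A = 7.
P[5]: T = 6, S = E(K, T) = 6; 2 ⊕ 6 = 4.
P[6]: T = 7, S = E(K, T) = 2; 9 ⊕ 2 = B.

P[1] = D, P[2] = 9, P[3] = 2, P[4] = 7, P[5] = 4, P[6] = B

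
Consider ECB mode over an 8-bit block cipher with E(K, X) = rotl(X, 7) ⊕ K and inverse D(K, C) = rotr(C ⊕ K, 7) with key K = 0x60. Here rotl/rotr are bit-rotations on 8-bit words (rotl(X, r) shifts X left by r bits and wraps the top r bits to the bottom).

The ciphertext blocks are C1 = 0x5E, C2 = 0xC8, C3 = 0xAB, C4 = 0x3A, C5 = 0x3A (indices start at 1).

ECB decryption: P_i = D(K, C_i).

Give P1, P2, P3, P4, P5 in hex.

P1 = 0x7C, P2 = 0x51, P3 = 0x97, P4 = 0xB4, P5 = 0xB4

P1: D(K, 0x5E) = 0x7C.
P2: D(K, 0xC8) = 0x51.
P3: D(K, 0xAB) = 0x97.
P4: D(K, 0x3A) = 0xB4.
P5: D(K, 0x3A) = 0xB4.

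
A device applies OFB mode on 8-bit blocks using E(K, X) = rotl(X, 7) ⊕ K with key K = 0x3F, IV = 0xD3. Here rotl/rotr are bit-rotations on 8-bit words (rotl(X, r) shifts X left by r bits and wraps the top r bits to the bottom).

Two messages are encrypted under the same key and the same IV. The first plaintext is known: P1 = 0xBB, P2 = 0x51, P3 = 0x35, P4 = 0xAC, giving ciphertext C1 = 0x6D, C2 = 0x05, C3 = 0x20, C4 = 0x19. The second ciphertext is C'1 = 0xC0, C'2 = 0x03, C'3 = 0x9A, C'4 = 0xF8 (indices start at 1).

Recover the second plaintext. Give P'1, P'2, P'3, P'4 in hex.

In OFB with a reused IV, both messages share the same keystream S_i, so C_i ⊕ C'_i = P_i ⊕ P'_i and thus P'_i = P_i ⊕ C_i ⊕ C'_i.
P'1: 0xBB ⊕ 0x6D ⊕ 0xC0 = 0x16.
P'2: 0x51 ⊕ 0x05 ⊕ 0x03 = 0x57.
P'3: 0x35 ⊕ 0x20 ⊕ 0x9A = 0x8F.
P'4: 0xAC ⊕ 0x19 ⊕ 0xF8 = 0x4D.

P'1 = 0x16, P'2 = 0x57, P'3 = 0x8F, P'4 = 0x4D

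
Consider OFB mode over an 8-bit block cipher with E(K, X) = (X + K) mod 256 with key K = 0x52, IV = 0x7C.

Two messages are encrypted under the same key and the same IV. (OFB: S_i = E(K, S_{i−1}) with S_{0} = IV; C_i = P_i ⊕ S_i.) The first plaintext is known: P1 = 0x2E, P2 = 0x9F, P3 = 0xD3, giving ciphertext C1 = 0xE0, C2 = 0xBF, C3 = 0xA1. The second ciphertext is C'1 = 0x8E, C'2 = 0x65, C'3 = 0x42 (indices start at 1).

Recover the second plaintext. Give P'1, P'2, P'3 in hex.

In OFB with a reused IV, both messages share the same keystream S_i, so C_i ⊕ C'_i = P_i ⊕ P'_i and thus P'_i = P_i ⊕ C_i ⊕ C'_i.
P'1: 0x2E ⊕ 0xE0 ⊕ 0x8E = 0x40.
P'2: 0x9F ⊕ 0xBF ⊕ 0x65 = 0x45.
P'3: 0xD3 ⊕ 0xA1 ⊕ 0x42 = 0x30.

P'1 = 0x40, P'2 = 0x45, P'3 = 0x30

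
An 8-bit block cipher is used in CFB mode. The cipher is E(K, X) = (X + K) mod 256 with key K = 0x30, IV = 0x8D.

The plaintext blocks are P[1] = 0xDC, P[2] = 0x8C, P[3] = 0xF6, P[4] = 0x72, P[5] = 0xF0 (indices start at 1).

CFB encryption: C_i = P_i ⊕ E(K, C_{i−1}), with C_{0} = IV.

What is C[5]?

C[1]: E(K, 0x8D) = 0xBD; 0xDC ⊕ 0xBD = 0x61.
C[2]: E(K, 0x61) = 0x91; 0x8C ⊕ 0x91 = 0x1D.
C[3]: E(K, 0x1D) = 0x4D; 0xF6 ⊕ 0x4D = 0xBB.
C[4]: E(K, 0xBB) = 0xEB; 0x72 ⊕ 0xEB = 0x99.
C[5]: E(K, 0x99) = 0xC9; 0xF0 ⊕ 0xC9 = 0x39.

C[5] = 0x39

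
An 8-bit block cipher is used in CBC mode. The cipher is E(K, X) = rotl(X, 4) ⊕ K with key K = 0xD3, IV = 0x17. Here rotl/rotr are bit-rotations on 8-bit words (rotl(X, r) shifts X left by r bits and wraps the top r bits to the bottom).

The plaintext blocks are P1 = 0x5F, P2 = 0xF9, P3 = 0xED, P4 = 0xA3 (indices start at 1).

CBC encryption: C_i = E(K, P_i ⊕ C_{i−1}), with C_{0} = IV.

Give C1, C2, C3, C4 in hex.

C1 = 0x57, C2 = 0x39, C3 = 0x9E, C4 = 0x00

C1: P1 ⊕ 0x17 = 0x48; E(K, 0x48) = 0x57.
C2: P2 ⊕ 0x57 = 0xAE; E(K, 0xAE) = 0x39.
C3: P3 ⊕ 0x39 = 0xD4; E(K, 0xD4) = 0x9E.
C4: P4 ⊕ 0x9E = 0x3D; E(K, 0x3D) = 0x00.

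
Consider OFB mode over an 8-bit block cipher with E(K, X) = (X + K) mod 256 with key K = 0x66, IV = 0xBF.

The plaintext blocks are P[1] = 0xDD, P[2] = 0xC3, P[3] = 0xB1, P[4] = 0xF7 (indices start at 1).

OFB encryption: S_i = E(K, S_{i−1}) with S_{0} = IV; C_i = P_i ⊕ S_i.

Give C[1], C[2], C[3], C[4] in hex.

C[1] = 0xF8, C[2] = 0x48, C[3] = 0x40, C[4] = 0xA0

C[1]: S = E(K, 0xBF) = 0x25; 0xDD ⊕ 0x25 = 0xF8.
C[2]: S = E(K, 0x25) = 0x8B; 0xC3 ⊕ 0x8B = 0x48.
C[3]: S = E(K, 0x8B) = 0xF1; 0xB1 ⊕ 0xF1 = 0x40.
C[4]: S = E(K, 0xF1) = 0x57; 0xF7 ⊕ 0x57 = 0xA0.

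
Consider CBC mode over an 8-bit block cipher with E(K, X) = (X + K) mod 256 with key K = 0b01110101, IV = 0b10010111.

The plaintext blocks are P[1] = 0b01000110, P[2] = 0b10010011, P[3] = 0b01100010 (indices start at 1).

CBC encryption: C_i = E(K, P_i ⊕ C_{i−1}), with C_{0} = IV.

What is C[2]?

C[2] = 0b01001010

C[1]: P[1] ⊕ 0b10010111 = 0b11010001; E(K, 0b11010001) = 0b01000110.
C[2]: P[2] ⊕ 0b01000110 = 0b11010101; E(K, 0b11010101) = 0b01001010.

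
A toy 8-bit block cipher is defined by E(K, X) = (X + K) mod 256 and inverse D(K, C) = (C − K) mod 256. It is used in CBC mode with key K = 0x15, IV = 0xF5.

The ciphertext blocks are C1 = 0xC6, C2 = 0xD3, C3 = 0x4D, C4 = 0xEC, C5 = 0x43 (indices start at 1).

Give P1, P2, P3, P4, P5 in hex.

CBC decryption: P_i = D(K, C_i) ⊕ C_{i−1}, with C_{0} = IV.
P1: D(K, 0xC6) = 0xB1; 0xB1 ⊕ 0xF5 = 0x44.
P2: D(K, 0xD3) = 0xBE; 0xBE ⊕ 0xC6 = 0x78.
P3: D(K, 0x4D) = 0x38; 0x38 ⊕ 0xD3 = 0xEB.
P4: D(K, 0xEC) = 0xD7; 0xD7 ⊕ 0x4D = 0x9A.
P5: D(K, 0x43) = 0x2E; 0x2E ⊕ 0xEC = 0xC2.

P1 = 0x44, P2 = 0x78, P3 = 0xEB, P4 = 0x9A, P5 = 0xC2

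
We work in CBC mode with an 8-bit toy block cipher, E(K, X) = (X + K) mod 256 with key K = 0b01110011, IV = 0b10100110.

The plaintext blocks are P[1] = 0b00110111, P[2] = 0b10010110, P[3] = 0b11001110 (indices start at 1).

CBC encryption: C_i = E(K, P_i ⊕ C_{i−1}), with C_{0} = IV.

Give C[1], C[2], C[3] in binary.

C[1] = 0b00000100, C[2] = 0b00000101, C[3] = 0b00111110

C[1]: P[1] ⊕ 0b10100110 = 0b10010001; E(K, 0b10010001) = 0b00000100.
C[2]: P[2] ⊕ 0b00000100 = 0b10010010; E(K, 0b10010010) = 0b00000101.
C[3]: P[3] ⊕ 0b00000101 = 0b11001011; E(K, 0b11001011) = 0b00111110.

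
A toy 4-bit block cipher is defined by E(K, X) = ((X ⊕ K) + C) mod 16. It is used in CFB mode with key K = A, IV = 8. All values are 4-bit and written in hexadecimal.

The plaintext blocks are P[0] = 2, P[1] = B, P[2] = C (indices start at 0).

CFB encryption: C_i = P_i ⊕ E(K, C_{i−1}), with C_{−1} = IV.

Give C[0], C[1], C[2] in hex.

C[0]: E(K, 8) = E; 2 ⊕ E = C.
C[1]: E(K, C) = 2; B ⊕ 2 = 9.
C[2]: E(K, 9) = F; C ⊕ F = 3.

C[0] = C, C[1] = 9, C[2] = 3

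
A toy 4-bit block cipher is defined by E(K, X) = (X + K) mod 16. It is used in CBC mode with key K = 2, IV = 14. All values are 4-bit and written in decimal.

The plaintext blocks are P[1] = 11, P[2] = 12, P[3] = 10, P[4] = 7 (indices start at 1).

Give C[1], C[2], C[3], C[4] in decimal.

C[1] = 7, C[2] = 13, C[3] = 9, C[4] = 0

CBC encryption: C_i = E(K, P_i ⊕ C_{i−1}), with C_{0} = IV.
C[1]: P[1] ⊕ 14 = 5; E(K, 5) = 7.
C[2]: P[2] ⊕ 7 = 11; E(K, 11) = 13.
C[3]: P[3] ⊕ 13 = 7; E(K, 7) = 9.
C[4]: P[4] ⊕ 9 = 14; E(K, 14) = 0.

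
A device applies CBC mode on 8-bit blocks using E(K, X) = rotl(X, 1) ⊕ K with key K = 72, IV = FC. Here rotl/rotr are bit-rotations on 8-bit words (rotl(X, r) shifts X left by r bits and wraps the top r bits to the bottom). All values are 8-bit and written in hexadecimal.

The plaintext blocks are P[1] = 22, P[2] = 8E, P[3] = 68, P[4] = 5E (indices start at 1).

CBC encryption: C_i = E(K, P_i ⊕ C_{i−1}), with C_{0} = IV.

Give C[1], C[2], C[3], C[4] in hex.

C[1]: P[1] ⊕ FC = DE; E(K, DE) = CF.
C[2]: P[2] ⊕ CF = 41; E(K, 41) = F0.
C[3]: P[3] ⊕ F0 = 98; E(K, 98) = 43.
C[4]: P[4] ⊕ 43 = 1D; E(K, 1D) = 48.

C[1] = CF, C[2] = F0, C[3] = 43, C[4] = 48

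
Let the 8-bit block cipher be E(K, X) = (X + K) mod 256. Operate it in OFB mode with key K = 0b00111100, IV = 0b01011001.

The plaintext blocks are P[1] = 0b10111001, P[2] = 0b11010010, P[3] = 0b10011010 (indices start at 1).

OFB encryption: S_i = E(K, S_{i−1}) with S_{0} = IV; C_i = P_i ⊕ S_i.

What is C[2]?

C[1]: S = E(K, 0b01011001) = 0b10010101; 0b10111001 ⊕ 0b10010101 = 0b00101100.
C[2]: S = E(K, 0b10010101) = 0b11010001; 0b11010010 ⊕ 0b11010001 = 0b00000011.

C[2] = 0b00000011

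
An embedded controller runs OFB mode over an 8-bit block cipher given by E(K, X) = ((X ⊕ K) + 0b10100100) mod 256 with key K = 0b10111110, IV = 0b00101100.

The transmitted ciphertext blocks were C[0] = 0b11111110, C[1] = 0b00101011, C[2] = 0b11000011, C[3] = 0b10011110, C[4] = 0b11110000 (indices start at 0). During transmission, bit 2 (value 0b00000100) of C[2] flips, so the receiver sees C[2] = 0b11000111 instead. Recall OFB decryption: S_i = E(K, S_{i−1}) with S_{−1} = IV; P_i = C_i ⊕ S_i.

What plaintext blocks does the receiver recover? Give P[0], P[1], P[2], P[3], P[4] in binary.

P[0] = 0b11001000, P[1] = 0b00000111, P[2] = 0b11110001, P[3] = 0b10110010, P[4] = 0b11000110

Only C[2] changed, to 0b11000111. In OFB, a change in C_i flips the same bit in P_i only; the keystream is unaffected. Decrypting the received ciphertext:
P[0]: S = E(K, 0b00101100) = 0b00110110; 0b11111110 ⊕ 0b00110110 = 0b11001000.
P[1]: S = E(K, 0b00110110) = 0b00101100; 0b00101011 ⊕ 0b00101100 = 0b00000111.
P[2]: S = E(K, 0b00101100) = 0b00110110; 0b11000111 ⊕ 0b00110110 = 0b11110001.
P[3]: S = E(K, 0b00110110) = 0b00101100; 0b10011110 ⊕ 0b00101100 = 0b10110010.
P[4]: S = E(K, 0b00101100) = 0b00110110; 0b11110000 ⊕ 0b00110110 = 0b11000110.
Blocks that differ from the original plaintext: P[2].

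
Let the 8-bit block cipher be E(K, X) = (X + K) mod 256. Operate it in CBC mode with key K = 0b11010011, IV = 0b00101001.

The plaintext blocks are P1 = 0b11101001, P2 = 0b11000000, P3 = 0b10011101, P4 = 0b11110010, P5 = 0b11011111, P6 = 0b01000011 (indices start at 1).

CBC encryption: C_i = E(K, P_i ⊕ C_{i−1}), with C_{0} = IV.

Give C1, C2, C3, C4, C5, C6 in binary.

C1 = 0b10010011, C2 = 0b00100110, C3 = 0b10001110, C4 = 0b01001111, C5 = 0b01100011, C6 = 0b11110011

C1: P1 ⊕ 0b00101001 = 0b11000000; E(K, 0b11000000) = 0b10010011.
C2: P2 ⊕ 0b10010011 = 0b01010011; E(K, 0b01010011) = 0b00100110.
C3: P3 ⊕ 0b00100110 = 0b10111011; E(K, 0b10111011) = 0b10001110.
C4: P4 ⊕ 0b10001110 = 0b01111100; E(K, 0b01111100) = 0b01001111.
C5: P5 ⊕ 0b01001111 = 0b10010000; E(K, 0b10010000) = 0b01100011.
C6: P6 ⊕ 0b01100011 = 0b00100000; E(K, 0b00100000) = 0b11110011.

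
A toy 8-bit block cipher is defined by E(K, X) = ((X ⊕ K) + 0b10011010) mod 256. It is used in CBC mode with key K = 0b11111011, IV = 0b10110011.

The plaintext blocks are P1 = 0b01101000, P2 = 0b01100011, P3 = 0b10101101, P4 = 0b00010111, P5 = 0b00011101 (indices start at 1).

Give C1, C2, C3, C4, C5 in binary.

CBC encryption: C_i = E(K, P_i ⊕ C_{i−1}), with C_{0} = IV.
C1: P1 ⊕ 0b10110011 = 0b11011011; E(K, 0b11011011) = 0b10111010.
C2: P2 ⊕ 0b10111010 = 0b11011001; E(K, 0b11011001) = 0b10111100.
C3: P3 ⊕ 0b10111100 = 0b00010001; E(K, 0b00010001) = 0b10000100.
C4: P4 ⊕ 0b10000100 = 0b10010011; E(K, 0b10010011) = 0b00000010.
C5: P5 ⊕ 0b00000010 = 0b00011111; E(K, 0b00011111) = 0b01111110.

C1 = 0b10111010, C2 = 0b10111100, C3 = 0b10000100, C4 = 0b00000010, C5 = 0b01111110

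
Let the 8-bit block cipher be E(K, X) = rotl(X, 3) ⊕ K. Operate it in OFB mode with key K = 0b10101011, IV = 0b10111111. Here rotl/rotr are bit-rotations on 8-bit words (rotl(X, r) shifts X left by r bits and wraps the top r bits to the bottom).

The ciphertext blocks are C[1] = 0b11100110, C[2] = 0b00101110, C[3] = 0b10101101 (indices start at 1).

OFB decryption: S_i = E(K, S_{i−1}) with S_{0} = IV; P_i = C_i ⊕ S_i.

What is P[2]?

P[2] = 0b00110111

P[1]: S = E(K, 0b10111111) = 0b01010110; 0b11100110 ⊕ 0b01010110 = 0b10110000.
P[2]: S = E(K, 0b01010110) = 0b00011001; 0b00101110 ⊕ 0b00011001 = 0b00110111.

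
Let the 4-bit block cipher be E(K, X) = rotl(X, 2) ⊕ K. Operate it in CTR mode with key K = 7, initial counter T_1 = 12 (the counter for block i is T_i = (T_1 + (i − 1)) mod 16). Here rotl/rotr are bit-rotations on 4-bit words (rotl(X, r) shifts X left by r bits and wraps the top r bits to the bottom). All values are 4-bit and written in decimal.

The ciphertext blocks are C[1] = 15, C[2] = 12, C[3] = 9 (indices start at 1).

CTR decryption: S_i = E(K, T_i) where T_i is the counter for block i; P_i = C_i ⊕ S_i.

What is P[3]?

P[3] = 5

P[3]: T = 14, S = E(K, T) = 12; 9 ⊕ 12 = 5.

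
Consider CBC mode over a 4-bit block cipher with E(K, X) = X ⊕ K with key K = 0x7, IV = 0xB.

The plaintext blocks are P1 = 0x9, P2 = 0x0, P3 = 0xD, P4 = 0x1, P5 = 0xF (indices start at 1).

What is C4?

CBC encryption: C_i = E(K, P_i ⊕ C_{i−1}), with C_{0} = IV.
C1: P1 ⊕ 0xB = 0x2; E(K, 0x2) = 0x5.
C2: P2 ⊕ 0x5 = 0x5; E(K, 0x5) = 0x2.
C3: P3 ⊕ 0x2 = 0xF; E(K, 0xF) = 0x8.
C4: P4 ⊕ 0x8 = 0x9; E(K, 0x9) = 0xE.

C4 = 0xE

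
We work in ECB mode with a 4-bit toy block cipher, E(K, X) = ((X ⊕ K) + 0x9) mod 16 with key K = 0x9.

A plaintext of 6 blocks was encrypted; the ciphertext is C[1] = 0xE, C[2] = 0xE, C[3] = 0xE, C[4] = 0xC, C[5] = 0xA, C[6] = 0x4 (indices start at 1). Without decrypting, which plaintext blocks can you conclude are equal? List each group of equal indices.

P[1] = P[2] = P[3]

ECB encrypts each block independently with the same key, so equal ciphertext blocks imply equal plaintext blocks.
C[1] = C[2] = C[3] = 0xE, so P[1] = P[2] = P[3].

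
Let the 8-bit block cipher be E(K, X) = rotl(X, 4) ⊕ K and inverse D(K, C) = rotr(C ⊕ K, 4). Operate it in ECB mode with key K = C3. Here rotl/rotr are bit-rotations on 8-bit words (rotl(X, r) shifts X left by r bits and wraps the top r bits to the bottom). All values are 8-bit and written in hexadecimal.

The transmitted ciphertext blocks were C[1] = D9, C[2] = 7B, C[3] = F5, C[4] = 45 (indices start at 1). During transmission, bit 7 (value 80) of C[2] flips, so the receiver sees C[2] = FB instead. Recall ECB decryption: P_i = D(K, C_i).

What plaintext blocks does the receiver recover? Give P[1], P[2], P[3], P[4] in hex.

Only C[2] changed, to FB. In ECB, a change in C_i affects only P_i. Decrypting the received ciphertext:
P[1]: D(K, D9) = A1.
P[2]: D(K, FB) = 83.
P[3]: D(K, F5) = 63.
P[4]: D(K, 45) = 68.
Blocks that differ from the original plaintext: P[2].

P[1] = A1, P[2] = 83, P[3] = 63, P[4] = 68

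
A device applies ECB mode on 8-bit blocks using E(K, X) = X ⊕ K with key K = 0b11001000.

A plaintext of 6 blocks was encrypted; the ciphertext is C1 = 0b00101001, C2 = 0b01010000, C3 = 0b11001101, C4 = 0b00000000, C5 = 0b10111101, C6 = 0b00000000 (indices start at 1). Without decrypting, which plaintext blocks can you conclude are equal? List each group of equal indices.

ECB encrypts each block independently with the same key, so equal ciphertext blocks imply equal plaintext blocks.
C4 = C6 = 0b00000000, so P4 = P6.

P4 = P6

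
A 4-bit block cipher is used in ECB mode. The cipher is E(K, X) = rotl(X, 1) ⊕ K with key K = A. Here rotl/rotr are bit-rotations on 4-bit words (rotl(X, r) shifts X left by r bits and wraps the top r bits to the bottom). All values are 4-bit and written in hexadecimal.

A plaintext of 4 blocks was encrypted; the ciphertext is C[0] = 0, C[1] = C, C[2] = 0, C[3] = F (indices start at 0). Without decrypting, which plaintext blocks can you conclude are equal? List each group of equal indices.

P[0] = P[2]

ECB encrypts each block independently with the same key, so equal ciphertext blocks imply equal plaintext blocks.
C[0] = C[2] = 0, so P[0] = P[2].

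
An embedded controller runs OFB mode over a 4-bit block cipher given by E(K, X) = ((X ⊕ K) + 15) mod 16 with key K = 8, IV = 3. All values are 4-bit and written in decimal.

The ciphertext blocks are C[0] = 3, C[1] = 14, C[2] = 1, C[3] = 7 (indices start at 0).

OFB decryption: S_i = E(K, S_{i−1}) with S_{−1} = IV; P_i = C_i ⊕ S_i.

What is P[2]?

P[0]: S = E(K, 3) = 10; 3 ⊕ 10 = 9.
P[1]: S = E(K, 10) = 1; 14 ⊕ 1 = 15.
P[2]: S = E(K, 1) = 8; 1 ⊕ 8 = 9.

P[2] = 9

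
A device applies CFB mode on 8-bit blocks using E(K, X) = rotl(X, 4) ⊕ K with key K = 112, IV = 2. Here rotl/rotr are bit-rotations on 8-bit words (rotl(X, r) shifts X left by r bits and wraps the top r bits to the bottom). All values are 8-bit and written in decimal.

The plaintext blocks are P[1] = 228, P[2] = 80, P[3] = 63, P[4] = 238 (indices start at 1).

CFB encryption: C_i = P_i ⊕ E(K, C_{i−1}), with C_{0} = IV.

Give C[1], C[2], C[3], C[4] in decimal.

C[1] = 180, C[2] = 107, C[3] = 249, C[4] = 1

C[1]: E(K, 2) = 80; 228 ⊕ 80 = 180.
C[2]: E(K, 180) = 59; 80 ⊕ 59 = 107.
C[3]: E(K, 107) = 198; 63 ⊕ 198 = 249.
C[4]: E(K, 249) = 239; 238 ⊕ 239 = 1.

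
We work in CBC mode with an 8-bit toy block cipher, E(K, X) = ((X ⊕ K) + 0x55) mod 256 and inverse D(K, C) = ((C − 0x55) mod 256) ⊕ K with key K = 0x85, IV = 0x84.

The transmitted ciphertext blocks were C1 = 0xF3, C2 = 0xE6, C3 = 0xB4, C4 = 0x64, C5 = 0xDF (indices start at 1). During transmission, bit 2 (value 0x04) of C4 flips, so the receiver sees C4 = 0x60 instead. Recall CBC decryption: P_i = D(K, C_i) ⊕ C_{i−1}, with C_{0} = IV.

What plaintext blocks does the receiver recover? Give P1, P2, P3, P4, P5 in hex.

P1 = 0x9F, P2 = 0xE7, P3 = 0x3C, P4 = 0x3A, P5 = 0x6F

Only C4 changed, to 0x60. In CBC, a change in C_i garbles P_i and flips the same bit in P_{i+1}. Decrypting the received ciphertext:
P1: D(K, 0xF3) = 0x1B; 0x1B ⊕ 0x84 = 0x9F.
P2: D(K, 0xE6) = 0x14; 0x14 ⊕ 0xF3 = 0xE7.
P3: D(K, 0xB4) = 0xDA; 0xDA ⊕ 0xE6 = 0x3C.
P4: D(K, 0x60) = 0x8E; 0x8E ⊕ 0xB4 = 0x3A.
P5: D(K, 0xDF) = 0x0F; 0x0F ⊕ 0x60 = 0x6F.
Blocks that differ from the original plaintext: P4, P5.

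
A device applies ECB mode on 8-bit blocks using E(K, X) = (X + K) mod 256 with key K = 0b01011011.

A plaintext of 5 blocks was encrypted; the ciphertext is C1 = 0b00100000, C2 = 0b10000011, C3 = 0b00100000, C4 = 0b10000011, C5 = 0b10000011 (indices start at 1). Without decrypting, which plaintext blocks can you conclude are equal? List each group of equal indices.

P1 = P3; P2 = P4 = P5

ECB encrypts each block independently with the same key, so equal ciphertext blocks imply equal plaintext blocks.
C1 = C3 = 0b00100000, so P1 = P3.
C2 = C4 = C5 = 0b10000011, so P2 = P4 = P5.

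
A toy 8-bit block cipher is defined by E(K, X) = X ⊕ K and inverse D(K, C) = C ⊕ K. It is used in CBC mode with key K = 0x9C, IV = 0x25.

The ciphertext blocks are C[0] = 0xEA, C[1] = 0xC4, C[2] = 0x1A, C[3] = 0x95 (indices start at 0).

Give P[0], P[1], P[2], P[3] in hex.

CBC decryption: P_i = D(K, C_i) ⊕ C_{i−1}, with C_{−1} = IV.
P[0]: D(K, 0xEA) = 0x76; 0x76 ⊕ 0x25 = 0x53.
P[1]: D(K, 0xC4) = 0x58; 0x58 ⊕ 0xEA = 0xB2.
P[2]: D(K, 0x1A) = 0x86; 0x86 ⊕ 0xC4 = 0x42.
P[3]: D(K, 0x95) = 0x09; 0x09 ⊕ 0x1A = 0x13.

P[0] = 0x53, P[1] = 0xB2, P[2] = 0x42, P[3] = 0x13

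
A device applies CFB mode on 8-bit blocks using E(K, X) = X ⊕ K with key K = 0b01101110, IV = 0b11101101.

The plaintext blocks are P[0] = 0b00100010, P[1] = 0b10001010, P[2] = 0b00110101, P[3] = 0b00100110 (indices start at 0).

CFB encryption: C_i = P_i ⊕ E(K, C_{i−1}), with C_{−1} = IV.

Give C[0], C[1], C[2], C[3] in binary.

C[0] = 0b10100001, C[1] = 0b01000101, C[2] = 0b00011110, C[3] = 0b01010110

C[0]: E(K, 0b11101101) = 0b10000011; 0b00100010 ⊕ 0b10000011 = 0b10100001.
C[1]: E(K, 0b10100001) = 0b11001111; 0b10001010 ⊕ 0b11001111 = 0b01000101.
C[2]: E(K, 0b01000101) = 0b00101011; 0b00110101 ⊕ 0b00101011 = 0b00011110.
C[3]: E(K, 0b00011110) = 0b01110000; 0b00100110 ⊕ 0b01110000 = 0b01010110.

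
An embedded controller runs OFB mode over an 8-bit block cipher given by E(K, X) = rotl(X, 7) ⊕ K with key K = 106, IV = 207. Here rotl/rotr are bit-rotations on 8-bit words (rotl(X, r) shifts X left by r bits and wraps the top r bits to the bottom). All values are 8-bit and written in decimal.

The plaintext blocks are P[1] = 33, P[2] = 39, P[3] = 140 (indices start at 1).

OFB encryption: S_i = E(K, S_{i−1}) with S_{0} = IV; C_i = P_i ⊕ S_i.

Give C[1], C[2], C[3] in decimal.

C[1] = 172, C[2] = 139, C[3] = 176

C[1]: S = E(K, 207) = 141; 33 ⊕ 141 = 172.
C[2]: S = E(K, 141) = 172; 39 ⊕ 172 = 139.
C[3]: S = E(K, 172) = 60; 140 ⊕ 60 = 176.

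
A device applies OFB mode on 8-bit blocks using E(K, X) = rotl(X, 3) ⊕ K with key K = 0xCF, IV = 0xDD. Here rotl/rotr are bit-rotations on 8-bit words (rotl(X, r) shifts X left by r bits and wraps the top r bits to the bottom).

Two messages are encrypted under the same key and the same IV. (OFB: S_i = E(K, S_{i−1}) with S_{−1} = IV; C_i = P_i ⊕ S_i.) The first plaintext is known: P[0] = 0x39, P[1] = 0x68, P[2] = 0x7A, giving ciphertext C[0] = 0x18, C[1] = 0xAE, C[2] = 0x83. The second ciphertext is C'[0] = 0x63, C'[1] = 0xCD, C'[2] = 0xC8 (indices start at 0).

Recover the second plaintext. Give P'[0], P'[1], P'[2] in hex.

P'[0] = 0x42, P'[1] = 0x0B, P'[2] = 0x31

In OFB with a reused IV, both messages share the same keystream S_i, so C_i ⊕ C'_i = P_i ⊕ P'_i and thus P'_i = P_i ⊕ C_i ⊕ C'_i.
P'[0]: 0x39 ⊕ 0x18 ⊕ 0x63 = 0x42.
P'[1]: 0x68 ⊕ 0xAE ⊕ 0xCD = 0x0B.
P'[2]: 0x7A ⊕ 0x83 ⊕ 0xC8 = 0x31.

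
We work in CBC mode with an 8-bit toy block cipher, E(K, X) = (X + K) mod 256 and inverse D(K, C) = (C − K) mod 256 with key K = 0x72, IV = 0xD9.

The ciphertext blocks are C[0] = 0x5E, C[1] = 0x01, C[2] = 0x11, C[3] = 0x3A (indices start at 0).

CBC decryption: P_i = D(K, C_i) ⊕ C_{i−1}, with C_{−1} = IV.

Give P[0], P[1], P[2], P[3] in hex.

P[0] = 0x35, P[1] = 0xD1, P[2] = 0x9E, P[3] = 0xD9

P[0]: D(K, 0x5E) = 0xEC; 0xEC ⊕ 0xD9 = 0x35.
P[1]: D(K, 0x01) = 0x8F; 0x8F ⊕ 0x5E = 0xD1.
P[2]: D(K, 0x11) = 0x9F; 0x9F ⊕ 0x01 = 0x9E.
P[3]: D(K, 0x3A) = 0xC8; 0xC8 ⊕ 0x11 = 0xD9.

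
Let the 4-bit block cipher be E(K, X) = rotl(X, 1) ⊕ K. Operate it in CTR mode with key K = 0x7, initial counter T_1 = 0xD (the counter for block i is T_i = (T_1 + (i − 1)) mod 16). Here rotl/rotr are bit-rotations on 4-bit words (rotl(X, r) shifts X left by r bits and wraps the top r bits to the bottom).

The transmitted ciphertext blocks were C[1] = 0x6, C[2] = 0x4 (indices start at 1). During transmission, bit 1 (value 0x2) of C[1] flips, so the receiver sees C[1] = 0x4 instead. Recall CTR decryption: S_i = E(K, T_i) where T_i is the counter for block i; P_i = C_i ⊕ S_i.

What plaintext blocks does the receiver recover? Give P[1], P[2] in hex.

P[1] = 0x8, P[2] = 0xE

Only C[1] changed, to 0x4. In CTR, a change in C_i flips the same bit in P_i only; the keystream is unaffected. Decrypting the received ciphertext:
P[1]: T = 0xD, S = E(K, T) = 0xC; 0x4 ⊕ 0xC = 0x8.
P[2]: T = 0xE, S = E(K, T) = 0xA; 0x4 ⊕ 0xA = 0xE.
Blocks that differ from the original plaintext: P[1].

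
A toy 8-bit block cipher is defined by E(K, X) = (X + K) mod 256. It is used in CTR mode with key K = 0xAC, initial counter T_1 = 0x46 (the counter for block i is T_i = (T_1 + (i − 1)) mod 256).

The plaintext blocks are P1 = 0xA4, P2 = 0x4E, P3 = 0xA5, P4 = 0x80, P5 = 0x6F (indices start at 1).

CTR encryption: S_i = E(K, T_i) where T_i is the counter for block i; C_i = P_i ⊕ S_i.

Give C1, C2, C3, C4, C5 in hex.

C1 = 0x56, C2 = 0xBD, C3 = 0x51, C4 = 0x75, C5 = 0x99

C1: T = 0x46, S = E(K, T) = 0xF2; 0xA4 ⊕ 0xF2 = 0x56.
C2: T = 0x47, S = E(K, T) = 0xF3; 0x4E ⊕ 0xF3 = 0xBD.
C3: T = 0x48, S = E(K, T) = 0xF4; 0xA5 ⊕ 0xF4 = 0x51.
C4: T = 0x49, S = E(K, T) = 0xF5; 0x80 ⊕ 0xF5 = 0x75.
C5: T = 0x4A, S = E(K, T) = 0xF6; 0x6F ⊕ 0xF6 = 0x99.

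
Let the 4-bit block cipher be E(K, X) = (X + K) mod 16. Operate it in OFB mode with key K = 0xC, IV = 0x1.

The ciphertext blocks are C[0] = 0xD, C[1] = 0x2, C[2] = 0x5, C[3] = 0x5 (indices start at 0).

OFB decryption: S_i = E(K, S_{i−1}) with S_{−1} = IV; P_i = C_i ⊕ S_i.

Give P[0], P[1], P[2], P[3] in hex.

P[0]: S = E(K, 0x1) = 0xD; 0xD ⊕ 0xD = 0x0.
P[1]: S = E(K, 0xD) = 0x9; 0x2 ⊕ 0x9 = 0xB.
P[2]: S = E(K, 0x9) = 0x5; 0x5 ⊕ 0x5 = 0x0.
P[3]: S = E(K, 0x5) = 0x1; 0x5 ⊕ 0x1 = 0x4.

P[0] = 0x0, P[1] = 0xB, P[2] = 0x0, P[3] = 0x4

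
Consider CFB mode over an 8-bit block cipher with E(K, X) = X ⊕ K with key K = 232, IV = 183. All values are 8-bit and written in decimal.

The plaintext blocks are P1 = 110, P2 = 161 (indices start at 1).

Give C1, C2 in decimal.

CFB encryption: C_i = P_i ⊕ E(K, C_{i−1}), with C_{0} = IV.
C1: E(K, 183) = 95; 110 ⊕ 95 = 49.
C2: E(K, 49) = 217; 161 ⊕ 217 = 120.

C1 = 49, C2 = 120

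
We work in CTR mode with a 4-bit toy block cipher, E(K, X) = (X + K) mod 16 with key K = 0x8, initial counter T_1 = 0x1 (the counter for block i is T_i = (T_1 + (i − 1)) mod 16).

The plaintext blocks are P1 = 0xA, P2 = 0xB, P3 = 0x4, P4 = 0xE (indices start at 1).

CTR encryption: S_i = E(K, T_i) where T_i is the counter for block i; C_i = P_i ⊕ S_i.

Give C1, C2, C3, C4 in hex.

C1 = 0x3, C2 = 0x1, C3 = 0xF, C4 = 0x2

C1: T = 0x1, S = E(K, T) = 0x9; 0xA ⊕ 0x9 = 0x3.
C2: T = 0x2, S = E(K, T) = 0xA; 0xB ⊕ 0xA = 0x1.
C3: T = 0x3, S = E(K, T) = 0xB; 0x4 ⊕ 0xB = 0xF.
C4: T = 0x4, S = E(K, T) = 0xC; 0xE ⊕ 0xC = 0x2.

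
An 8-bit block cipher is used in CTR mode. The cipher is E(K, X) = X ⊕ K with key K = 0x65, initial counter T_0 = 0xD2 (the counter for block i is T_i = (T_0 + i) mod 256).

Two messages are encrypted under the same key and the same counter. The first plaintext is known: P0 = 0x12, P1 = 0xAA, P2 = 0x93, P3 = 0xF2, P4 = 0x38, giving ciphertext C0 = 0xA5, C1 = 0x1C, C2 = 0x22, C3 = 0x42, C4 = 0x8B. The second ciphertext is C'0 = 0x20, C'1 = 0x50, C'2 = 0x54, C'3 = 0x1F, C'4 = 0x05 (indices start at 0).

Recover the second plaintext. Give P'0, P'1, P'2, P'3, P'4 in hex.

In CTR with a reused counter, both messages share the same keystream S_i, so C_i ⊕ C'_i = P_i ⊕ P'_i and thus P'_i = P_i ⊕ C_i ⊕ C'_i.
P'0: 0x12 ⊕ 0xA5 ⊕ 0x20 = 0x97.
P'1: 0xAA ⊕ 0x1C ⊕ 0x50 = 0xE6.
P'2: 0x93 ⊕ 0x22 ⊕ 0x54 = 0xE5.
P'3: 0xF2 ⊕ 0x42 ⊕ 0x1F = 0xAF.
P'4: 0x38 ⊕ 0x8B ⊕ 0x05 = 0xB6.

P'0 = 0x97, P'1 = 0xE6, P'2 = 0xE5, P'3 = 0xAF, P'4 = 0xB6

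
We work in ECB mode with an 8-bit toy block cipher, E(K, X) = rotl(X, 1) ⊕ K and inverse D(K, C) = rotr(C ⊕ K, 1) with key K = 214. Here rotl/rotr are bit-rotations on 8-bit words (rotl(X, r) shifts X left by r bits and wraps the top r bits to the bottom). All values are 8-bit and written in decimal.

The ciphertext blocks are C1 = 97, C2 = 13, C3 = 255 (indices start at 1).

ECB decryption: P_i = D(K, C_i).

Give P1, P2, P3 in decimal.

P1 = 219, P2 = 237, P3 = 148

P1: D(K, 97) = 219.
P2: D(K, 13) = 237.
P3: D(K, 255) = 148.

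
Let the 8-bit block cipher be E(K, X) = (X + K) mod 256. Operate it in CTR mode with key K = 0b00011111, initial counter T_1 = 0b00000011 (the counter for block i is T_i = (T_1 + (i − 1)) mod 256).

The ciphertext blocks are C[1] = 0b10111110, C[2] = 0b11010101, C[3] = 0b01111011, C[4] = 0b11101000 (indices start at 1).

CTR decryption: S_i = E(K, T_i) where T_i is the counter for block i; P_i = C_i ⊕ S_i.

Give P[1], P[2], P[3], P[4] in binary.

P[1] = 0b10011100, P[2] = 0b11110110, P[3] = 0b01011111, P[4] = 0b11001101

P[1]: T = 0b00000011, S = E(K, T) = 0b00100010; 0b10111110 ⊕ 0b00100010 = 0b10011100.
P[2]: T = 0b00000100, S = E(K, T) = 0b00100011; 0b11010101 ⊕ 0b00100011 = 0b11110110.
P[3]: T = 0b00000101, S = E(K, T) = 0b00100100; 0b01111011 ⊕ 0b00100100 = 0b01011111.
P[4]: T = 0b00000110, S = E(K, T) = 0b00100101; 0b11101000 ⊕ 0b00100101 = 0b11001101.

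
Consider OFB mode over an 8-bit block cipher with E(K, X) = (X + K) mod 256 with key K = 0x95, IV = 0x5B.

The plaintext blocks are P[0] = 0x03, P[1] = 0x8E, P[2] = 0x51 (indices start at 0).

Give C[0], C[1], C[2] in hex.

OFB encryption: S_i = E(K, S_{i−1}) with S_{−1} = IV; C_i = P_i ⊕ S_i.
C[0]: S = E(K, 0x5B) = 0xF0; 0x03 ⊕ 0xF0 = 0xF3.
C[1]: S = E(K, 0xF0) = 0x85; 0x8E ⊕ 0x85 = 0x0B.
C[2]: S = E(K, 0x85) = 0x1A; 0x51 ⊕ 0x1A = 0x4B.

C[0] = 0xF3, C[1] = 0x0B, C[2] = 0x4B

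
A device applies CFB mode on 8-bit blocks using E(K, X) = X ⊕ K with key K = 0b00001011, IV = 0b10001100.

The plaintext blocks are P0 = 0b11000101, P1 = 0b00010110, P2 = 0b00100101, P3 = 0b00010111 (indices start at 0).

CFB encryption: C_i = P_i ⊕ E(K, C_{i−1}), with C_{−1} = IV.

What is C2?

C2 = 0b01110001

C0: E(K, 0b10001100) = 0b10000111; 0b11000101 ⊕ 0b10000111 = 0b01000010.
C1: E(K, 0b01000010) = 0b01001001; 0b00010110 ⊕ 0b01001001 = 0b01011111.
C2: E(K, 0b01011111) = 0b01010100; 0b00100101 ⊕ 0b01010100 = 0b01110001.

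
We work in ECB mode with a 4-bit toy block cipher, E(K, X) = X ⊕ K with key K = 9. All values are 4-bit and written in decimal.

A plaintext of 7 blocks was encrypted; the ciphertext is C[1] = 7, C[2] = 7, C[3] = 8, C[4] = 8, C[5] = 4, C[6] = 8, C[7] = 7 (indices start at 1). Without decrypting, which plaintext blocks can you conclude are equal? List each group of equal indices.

ECB encrypts each block independently with the same key, so equal ciphertext blocks imply equal plaintext blocks.
C[1] = C[2] = C[7] = 7, so P[1] = P[2] = P[7].
C[3] = C[4] = C[6] = 8, so P[3] = P[4] = P[6].

P[1] = P[2] = P[7]; P[3] = P[4] = P[6]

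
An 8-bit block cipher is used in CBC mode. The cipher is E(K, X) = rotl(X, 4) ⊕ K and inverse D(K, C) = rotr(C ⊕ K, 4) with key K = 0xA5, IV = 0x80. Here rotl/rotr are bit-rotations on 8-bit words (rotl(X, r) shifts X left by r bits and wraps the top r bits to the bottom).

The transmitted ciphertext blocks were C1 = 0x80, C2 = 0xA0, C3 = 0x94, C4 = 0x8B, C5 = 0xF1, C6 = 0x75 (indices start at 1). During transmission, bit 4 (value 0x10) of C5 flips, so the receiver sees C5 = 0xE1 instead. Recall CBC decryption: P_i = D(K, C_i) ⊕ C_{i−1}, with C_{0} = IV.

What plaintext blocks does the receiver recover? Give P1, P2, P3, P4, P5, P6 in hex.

Only C5 changed, to 0xE1. In CBC, a change in C_i garbles P_i and flips the same bit in P_{i+1}. Decrypting the received ciphertext:
P1: D(K, 0x80) = 0x52; 0x52 ⊕ 0x80 = 0xD2.
P2: D(K, 0xA0) = 0x50; 0x50 ⊕ 0x80 = 0xD0.
P3: D(K, 0x94) = 0x13; 0x13 ⊕ 0xA0 = 0xB3.
P4: D(K, 0x8B) = 0xE2; 0xE2 ⊕ 0x94 = 0x76.
P5: D(K, 0xE1) = 0x44; 0x44 ⊕ 0x8B = 0xCF.
P6: D(K, 0x75) = 0x0D; 0x0D ⊕ 0xE1 = 0xEC.
Blocks that differ from the original plaintext: P5, P6.

P1 = 0xD2, P2 = 0xD0, P3 = 0xB3, P4 = 0x76, P5 = 0xCF, P6 = 0xEC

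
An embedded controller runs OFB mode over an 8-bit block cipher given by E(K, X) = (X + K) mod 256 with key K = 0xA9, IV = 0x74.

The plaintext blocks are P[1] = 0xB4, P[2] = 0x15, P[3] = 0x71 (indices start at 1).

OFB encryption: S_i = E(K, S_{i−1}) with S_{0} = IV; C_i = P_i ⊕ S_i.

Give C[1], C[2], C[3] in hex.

C[1]: S = E(K, 0x74) = 0x1D; 0xB4 ⊕ 0x1D = 0xA9.
C[2]: S = E(K, 0x1D) = 0xC6; 0x15 ⊕ 0xC6 = 0xD3.
C[3]: S = E(K, 0xC6) = 0x6F; 0x71 ⊕ 0x6F = 0x1E.

C[1] = 0xA9, C[2] = 0xD3, C[3] = 0x1E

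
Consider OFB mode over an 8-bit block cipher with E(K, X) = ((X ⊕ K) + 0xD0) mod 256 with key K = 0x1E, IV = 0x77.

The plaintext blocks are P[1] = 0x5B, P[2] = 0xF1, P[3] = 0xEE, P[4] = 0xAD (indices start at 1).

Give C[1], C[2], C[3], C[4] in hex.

C[1] = 0x62, C[2] = 0x06, C[3] = 0x57, C[4] = 0xDA

OFB encryption: S_i = E(K, S_{i−1}) with S_{0} = IV; C_i = P_i ⊕ S_i.
C[1]: S = E(K, 0x77) = 0x39; 0x5B ⊕ 0x39 = 0x62.
C[2]: S = E(K, 0x39) = 0xF7; 0xF1 ⊕ 0xF7 = 0x06.
C[3]: S = E(K, 0xF7) = 0xB9; 0xEE ⊕ 0xB9 = 0x57.
C[4]: S = E(K, 0xB9) = 0x77; 0xAD ⊕ 0x77 = 0xDA.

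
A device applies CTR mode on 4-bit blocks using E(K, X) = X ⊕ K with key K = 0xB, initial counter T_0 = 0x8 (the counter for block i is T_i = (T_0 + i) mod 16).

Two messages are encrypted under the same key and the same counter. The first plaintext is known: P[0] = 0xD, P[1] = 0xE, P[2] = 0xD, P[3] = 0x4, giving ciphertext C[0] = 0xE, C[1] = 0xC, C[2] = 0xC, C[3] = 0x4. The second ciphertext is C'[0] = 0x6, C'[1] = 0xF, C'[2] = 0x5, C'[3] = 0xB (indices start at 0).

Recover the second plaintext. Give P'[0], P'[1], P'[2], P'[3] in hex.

P'[0] = 0x5, P'[1] = 0xD, P'[2] = 0x4, P'[3] = 0xB

In CTR with a reused counter, both messages share the same keystream S_i, so C_i ⊕ C'_i = P_i ⊕ P'_i and thus P'_i = P_i ⊕ C_i ⊕ C'_i.
P'[0]: 0xD ⊕ 0xE ⊕ 0x6 = 0x5.
P'[1]: 0xE ⊕ 0xC ⊕ 0xF = 0xD.
P'[2]: 0xD ⊕ 0xC ⊕ 0x5 = 0x4.
P'[3]: 0x4 ⊕ 0x4 ⊕ 0xB = 0xB.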